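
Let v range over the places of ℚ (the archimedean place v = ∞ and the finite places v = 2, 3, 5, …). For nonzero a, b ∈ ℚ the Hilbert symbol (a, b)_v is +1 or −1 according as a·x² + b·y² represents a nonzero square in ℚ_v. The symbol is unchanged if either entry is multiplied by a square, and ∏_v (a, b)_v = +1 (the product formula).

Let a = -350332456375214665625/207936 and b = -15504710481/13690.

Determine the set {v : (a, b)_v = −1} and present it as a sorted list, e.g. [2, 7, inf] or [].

(a, b) ≡ (-787865, -121210) mod (ℚ^×)²; places V = {2, 3, 5, 7, 13, 17, 19, 23, 29, 31, 37, ∞}.
(a,b)_31: α=3, u≡25; β=1, v≡23 (mod 31); (25|31)=+1, (23|31)=-1; sign (−1)^1·+1^1·-1^3 = +1.
(a,b)_13: α=5, u≡1; β=2, v≡11 (mod 13); (1|13)=+1, (11|13)=-1; sign (−1)^0·+1^2·-1^5 = -1.
(a,b)_17: α=1, u≡3; β=1, v≡6 (mod 17); (3|17)=-1, (6|17)=-1; sign (−1)^0·-1^1·-1^1 = +1.
(a,b)_2: α=-6, β=-1; u≡7, v≡3 (mod 8); ε(u)ε(v)=1·1, αω(v)=-6·1, βω(u)=-1·0; sum ≡ 1  ⇒  -1.
(a,b)_19: α=-2, u≡15; β=0, v≡10 (mod 19); (15|19)=-1, (10|19)=-1; sign (−1)^0·-1^0·-1^-2 = +1.
(a,b)_5: α=5, u≡2; β=-1, v≡3 (mod 5); (2|5)=-1, (3|5)=-1; sign (−1)^0·-1^-1·-1^5 = +1.
(a,b)_∞: sgn(-787865)=−, sgn(-121210)=−, so -1.
(a,b)_29: α=0, u≡24; β=2, v≡21 (mod 29); (24|29)=+1, (21|29)=-1; sign (−1)^0·+1^2·-1^0 = +1.
(a,b)_23: α=3, u≡11; β=1, v≡11 (mod 23); (11|23)=-1, (11|23)=-1; sign (−1)^1·-1^1·-1^3 = -1.
(a,b)_3: α=-2, u≡1; β=2, v≡2 (mod 3); (1|3)=+1, (2|3)=-1; sign (−1)^0·+1^2·-1^-2 = +1.
(a,b)_7: α=2, u≡5; β=0, v≡4 (mod 7); (5|7)=-1, (4|7)=+1; sign (−1)^0·-1^0·+1^2 = +1.
(a,b)_37: α=0, u≡5; β=-2, v≡14 (mod 37); (5|37)=-1, (14|37)=-1; sign (−1)^0·-1^-2·-1^0 = +1.
Ram(-787865, -121210) = {2, 13, 23, ∞}; no ℚ_2-point on the conic.

[2, 13, 23, inf]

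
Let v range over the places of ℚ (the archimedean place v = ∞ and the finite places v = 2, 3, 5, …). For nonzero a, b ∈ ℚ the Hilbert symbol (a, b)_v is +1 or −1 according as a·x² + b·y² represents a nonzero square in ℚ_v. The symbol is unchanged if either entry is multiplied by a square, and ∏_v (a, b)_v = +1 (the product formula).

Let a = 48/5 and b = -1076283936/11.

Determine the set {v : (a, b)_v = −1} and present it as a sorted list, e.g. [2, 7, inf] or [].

(a, b) ≡ (15, -6006) mod (ℚ^×)²; places V = {2, 3, 5, 7, 11, 13, ∞}.
(a,b)_7: α=0, u≡4; β=1, v≡3 (mod 7); (4|7)=+1, (3|7)=-1; sign (−1)^0·+1^1·-1^0 = +1.
(a,b)_3: α=1, u≡2; β=7, v≡2 (mod 3); (2|3)=-1, (2|3)=-1; sign (−1)^1·-1^7·-1^1 = -1.
(a,b)_∞: sgn(15)=+, sgn(-6006)=−, so +1.
(a,b)_13: α=0, u≡7; β=3, v≡11 (mod 13); (7|13)=-1, (11|13)=-1; sign (−1)^0·-1^3·-1^0 = -1.
(a,b)_11: α=0, u≡3; β=-1, v≡9 (mod 11); (3|11)=+1, (9|11)=+1; sign (−1)^0·+1^-1·+1^0 = +1.
(a,b)_5: α=-1, u≡3; β=0, v≡4 (mod 5); (3|5)=-1, (4|5)=+1; sign (−1)^0·-1^0·+1^-1 = +1.
(a,b)_2: α=4, β=5; u≡7, v≡5 (mod 8); ε(u)ε(v)=1·0, αω(v)=4·1, βω(u)=5·0; sum ≡ 0  ⇒  +1.
Ram(15, -6006) = {3, 13}; no ℚ_3-point on the conic.

[3, 13]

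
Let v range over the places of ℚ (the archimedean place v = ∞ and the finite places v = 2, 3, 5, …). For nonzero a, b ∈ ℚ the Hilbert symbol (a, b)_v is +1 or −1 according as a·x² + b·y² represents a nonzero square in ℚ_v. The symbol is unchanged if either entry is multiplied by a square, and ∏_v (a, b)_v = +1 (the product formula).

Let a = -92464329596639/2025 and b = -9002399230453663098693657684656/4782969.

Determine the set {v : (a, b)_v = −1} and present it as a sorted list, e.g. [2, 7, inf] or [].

[7, 19, 31, inf]

(a, b) ≡ (-31031, -19019) mod (ℚ^×)²; places V = {2, 3, 5, 7, 11, 13, 17, 19, 31, ∞}.
(a,b)_17: α=2, u≡5; β=2, v≡4 (mod 17); (5|17)=-1, (4|17)=+1; sign (−1)^0·-1^2·+1^2 = +1.
(a,b)_5: α=-2, u≡1; β=0, v≡1 (mod 5); (1|5)=+1, (1|5)=+1; sign (−1)^0·+1^0·+1^-2 = +1.
(a,b)_3: α=-4, u≡1; β=-14, v≡1 (mod 3); (1|3)=+1, (1|3)=+1; sign (−1)^0·+1^-14·+1^-4 = +1.
(a,b)_13: α=5, u≡2; β=11, v≡11 (mod 13); (2|13)=-1, (11|13)=-1; sign (−1)^0·-1^11·-1^5 = +1.
(a,b)_11: α=1, u≡7; β=3, v≡5 (mod 11); (7|11)=-1, (5|11)=+1; sign (−1)^1·-1^3·+1^1 = +1.
(a,b)_7: α=1, u≡6; β=3, v≡5 (mod 7); (6|7)=-1, (5|7)=-1; sign (−1)^1·-1^3·-1^1 = -1.
(a,b)_19: α=2, u≡8; β=5, v≡9 (mod 19); (8|19)=-1, (9|19)=+1; sign (−1)^0·-1^5·+1^2 = -1.
(a,b)_2: α=0, β=4; u≡1, v≡5 (mod 8); ε(u)ε(v)=0·0, αω(v)=0·1, βω(u)=4·0; sum ≡ 0  ⇒  +1.
(a,b)_∞: sgn(-31031)=−, sgn(-19019)=−, so -1.
(a,b)_31: α=1, u≡29; β=2, v≡30 (mod 31); (29|31)=-1, (30|31)=-1; sign (−1)^0·-1^2·-1^1 = -1.
(-31031, -19019 / ℚ) ramifies at {7, 19, 31, ∞}: a division algebra.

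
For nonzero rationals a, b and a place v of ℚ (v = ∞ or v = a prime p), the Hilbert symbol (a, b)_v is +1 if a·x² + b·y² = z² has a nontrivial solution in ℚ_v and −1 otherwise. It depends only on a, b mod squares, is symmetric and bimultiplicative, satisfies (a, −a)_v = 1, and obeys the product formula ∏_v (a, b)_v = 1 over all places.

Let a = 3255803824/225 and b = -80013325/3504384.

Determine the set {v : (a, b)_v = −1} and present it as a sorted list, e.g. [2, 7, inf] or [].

(a, b) ≡ (4152811, -1333) mod (ℚ^×)²; places V = {2, 3, 5, 7, 13, 17, 19, 23, 31, 43, ∞}.
(a,b)_19: α=1, u≡18; β=0, v≡9 (mod 19); (18|19)=-1, (9|19)=+1; sign (−1)^0·-1^0·+1^1 = +1.
(a,b)_31: α=0, u≡7; β=1, v≡7 (mod 31); (7|31)=+1, (7|31)=+1; sign (−1)^0·+1^1·+1^0 = +1.
(a,b)_17: α=1, u≡5; β=0, v≡12 (mod 17); (5|17)=-1, (12|17)=-1; sign (−1)^0·-1^0·-1^1 = -1.
(a,b)_∞: sgn(4152811)=+, sgn(-1333)=−, so +1.
(a,b)_3: α=-2, u≡1; β=-4, v≡2 (mod 3); (1|3)=+1, (2|3)=-1; sign (−1)^0·+1^-4·-1^-2 = +1.
(a,b)_2: α=4, β=-8; u≡3, v≡3 (mod 8); ε(u)ε(v)=1·1, αω(v)=4·1, βω(u)=-8·1; sum ≡ 1  ⇒  -1.
(a,b)_23: α=1, u≡11; β=0, v≡13 (mod 23); (11|23)=-1, (13|23)=+1; sign (−1)^0·-1^0·+1^1 = +1.
(a,b)_43: α=1, u≡42; β=1, v≡27 (mod 43); (42|43)=-1, (27|43)=-1; sign (−1)^1·-1^1·-1^1 = -1.
(a,b)_13: α=1, u≡11; β=-2, v≡11 (mod 13); (11|13)=-1, (11|13)=-1; sign (−1)^0·-1^-2·-1^1 = -1.
(a,b)_7: α=2, u≡3; β=4, v≡1 (mod 7); (3|7)=-1, (1|7)=+1; sign (−1)^0·-1^4·+1^2 = +1.
(a,b)_5: α=-2, u≡1; β=2, v≡3 (mod 5); (1|5)=+1, (3|5)=-1; sign (−1)^0·+1^2·-1^-2 = +1.
|Ram(4152811, -1333)| = 4, even; anisotropic at {2, 13, 17, 43}.

[2, 13, 17, 43]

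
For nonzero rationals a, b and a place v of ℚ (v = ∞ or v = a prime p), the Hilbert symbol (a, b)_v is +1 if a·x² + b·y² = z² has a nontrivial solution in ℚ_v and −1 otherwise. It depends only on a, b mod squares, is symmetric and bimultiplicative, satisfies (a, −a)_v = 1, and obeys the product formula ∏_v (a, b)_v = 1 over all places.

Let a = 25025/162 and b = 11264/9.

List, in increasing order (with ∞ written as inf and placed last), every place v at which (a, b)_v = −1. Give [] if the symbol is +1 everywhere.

[2, 13]

Mod squares: a ≡ 2002, b ≡ 11. Check v ∈ {∞, 2, 3, 5, 7, 11, 13}.
v=3: a=3^-4·(≡1), b=3^-2·(≡2) mod 3; (1|3)=+1, (2|3)=-1; (−1)^{-4·-2·1}·(+1)^-2·(-1)^-4 = +1.
v=13: a=13^1·(≡11), b=13^0·(≡5) mod 13; (11|13)=-1, (5|13)=-1; (−1)^{1·0·6}·(-1)^0·(-1)^1 = -1.
v=7: a=7^1·(≡5), b=7^0·(≡4) mod 7; (5|7)=-1, (4|7)=+1; (−1)^{1·0·3}·(-1)^0·(+1)^1 = +1.
v=2: v_2(a)=-1, v_2(b)=10; units ≡ 1, 3 (mod 8); ε·ε+αω+βω = 0·1+-1·1+10·0 ≡ 1  ⇒  (a,b)_2 = -1.
v=11: a=11^1·(≡8), b=11^1·(≡5) mod 11; (8|11)=-1, (5|11)=+1; (−1)^{1·1·5}·(-1)^1·(+1)^1 = +1.
v=∞: 2002 > 0 and 11 > 0  ⇒  (a,b)_∞ = +1.
v=5: a=5^2·(≡3), b=5^0·(≡1) mod 5; (3|5)=-1, (1|5)=+1; (−1)^{2·0·2}·(-1)^0·(+1)^2 = +1.
(2002, 11 / ℚ) ramifies at {2, 13}: a division algebra.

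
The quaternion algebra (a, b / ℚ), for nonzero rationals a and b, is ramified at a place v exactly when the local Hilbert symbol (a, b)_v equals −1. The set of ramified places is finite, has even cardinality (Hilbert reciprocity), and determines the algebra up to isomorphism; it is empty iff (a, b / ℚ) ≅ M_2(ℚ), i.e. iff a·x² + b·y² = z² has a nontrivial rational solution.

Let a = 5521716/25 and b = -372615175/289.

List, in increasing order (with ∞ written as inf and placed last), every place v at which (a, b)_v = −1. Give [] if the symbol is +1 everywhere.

(a, b) ≡ (153381, -41287) mod (ℚ^×)²; places V = {2, 3, 5, 17, 19, 29, 41, 43, 53, ∞}.
(a,b)_17: α=0, u≡6; β=-2, v≡5 (mod 17); (6|17)=-1, (5|17)=-1; sign (−1)^0·-1^-2·-1^0 = +1.
(a,b)_3: α=3, u≡1; β=0, v≡2 (mod 3); (1|3)=+1, (2|3)=-1; sign (−1)^0·+1^0·-1^3 = -1.
(a,b)_∞: sgn(153381)=+, sgn(-41287)=−, so +1.
(a,b)_29: α=1, u≡17; β=0, v≡4 (mod 29); (17|29)=-1, (4|29)=+1; sign (−1)^0·-1^0·+1^1 = +1.
(a,b)_5: α=-2, u≡1; β=2, v≡2 (mod 5); (1|5)=+1, (2|5)=-1; sign (−1)^0·+1^2·-1^-2 = +1.
(a,b)_53: α=0, u≡24; β=1, v≡10 (mod 53); (24|53)=+1, (10|53)=+1; sign (−1)^0·+1^1·+1^0 = +1.
(a,b)_41: α=1, u≡39; β=1, v≡4 (mod 41); (39|41)=+1, (4|41)=+1; sign (−1)^0·+1^1·+1^1 = +1.
(a,b)_43: α=1, u≡4; β=0, v≡15 (mod 43); (4|43)=+1, (15|43)=+1; sign (−1)^0·+1^0·+1^1 = +1.
(a,b)_2: α=2, β=0; u≡5, v≡1 (mod 8); ε(u)ε(v)=0·0, αω(v)=2·0, βω(u)=0·1; sum ≡ 0  ⇒  +1.
(a,b)_19: α=0, u≡2; β=3, v≡18 (mod 19); (2|19)=-1, (18|19)=-1; sign (−1)^0·-1^3·-1^0 = -1.
Ram(153381, -41287) = {3, 19}; no ℚ_3-point on the conic.

[3, 19]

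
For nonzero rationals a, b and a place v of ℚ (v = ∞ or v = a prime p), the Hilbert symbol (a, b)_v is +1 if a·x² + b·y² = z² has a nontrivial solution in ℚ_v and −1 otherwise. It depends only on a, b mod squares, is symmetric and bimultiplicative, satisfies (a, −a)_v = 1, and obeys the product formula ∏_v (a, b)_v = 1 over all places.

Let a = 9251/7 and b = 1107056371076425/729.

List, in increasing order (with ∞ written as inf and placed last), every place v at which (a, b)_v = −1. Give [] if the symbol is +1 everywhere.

(a, b) ≡ (77, 2031337) mod (ℚ^×)²; places V = {2, 3, 5, 7, 11, 23, 29, 31, 37, ∞}.
(a,b)_29: α=2, u≡14; β=2, v≡15 (mod 29); (14|29)=-1, (15|29)=-1; sign (−1)^0·-1^2·-1^2 = +1.
(a,b)_23: α=0, u≡4; β=3, v≡21 (mod 23); (4|23)=+1, (21|23)=-1; sign (−1)^0·+1^3·-1^0 = +1.
(a,b)_5: α=0, u≡3; β=2, v≡3 (mod 5); (3|5)=-1, (3|5)=-1; sign (−1)^0·-1^2·-1^0 = +1.
(a,b)_7: α=-1, u≡4; β=3, v≡5 (mod 7); (4|7)=+1, (5|7)=-1; sign (−1)^1·+1^3·-1^-1 = +1.
(a,b)_37: α=0, u≡16; β=1, v≡16 (mod 37); (16|37)=+1, (16|37)=+1; sign (−1)^0·+1^1·+1^0 = +1.
(a,b)_11: α=1, u≡7; β=1, v≡8 (mod 11); (7|11)=-1, (8|11)=-1; sign (−1)^1·-1^1·-1^1 = -1.
(a,b)_3: α=0, u≡2; β=-6, v≡1 (mod 3); (2|3)=-1, (1|3)=+1; sign (−1)^0·-1^-6·+1^0 = +1.
(a,b)_2: α=0, β=0; u≡5, v≡1 (mod 8); ε(u)ε(v)=0·0, αω(v)=0·0, βω(u)=0·1; sum ≡ 0  ⇒  +1.
(a,b)_∞: sgn(77)=+, sgn(2031337)=+, so +1.
(a,b)_31: α=0, u≡24; β=1, v≡6 (mod 31); (24|31)=-1, (6|31)=-1; sign (−1)^0·-1^1·-1^0 = -1.
Ram(77, 2031337) = {11, 31}; no ℚ_11-point on the conic.

[11, 31]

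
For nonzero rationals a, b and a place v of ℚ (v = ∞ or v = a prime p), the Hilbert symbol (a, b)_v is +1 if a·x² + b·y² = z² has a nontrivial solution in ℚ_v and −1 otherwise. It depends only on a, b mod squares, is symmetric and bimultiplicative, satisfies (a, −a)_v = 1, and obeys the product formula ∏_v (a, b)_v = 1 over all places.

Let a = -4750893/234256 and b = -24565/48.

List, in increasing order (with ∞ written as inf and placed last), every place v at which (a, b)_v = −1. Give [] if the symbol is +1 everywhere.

[3, 5, 17, inf]

Mod squares: a ≡ -133, b ≡ -255. Check v ∈ {∞, 2, 3, 5, 7, 11, 17, 19}.
v=17: a=17^0·(≡14), b=17^3·(≡13) mod 17; (14|17)=-1, (13|17)=+1; (−1)^{0·3·8}·(-1)^3·(+1)^0 = -1.
v=19: a=19^1·(≡10), b=19^0·(≡4) mod 19; (10|19)=-1, (4|19)=+1; (−1)^{1·0·9}·(-1)^0·(+1)^1 = +1.
v=∞: -133 < 0 and -255 < 0  ⇒  (a,b)_∞ = -1.
v=7: a=7^3·(≡2), b=7^0·(≡2) mod 7; (2|7)=+1, (2|7)=+1; (−1)^{3·0·3}·(+1)^0·(+1)^3 = +1.
v=11: a=11^-4·(≡8), b=11^0·(≡5) mod 11; (8|11)=-1, (5|11)=+1; (−1)^{-4·0·5}·(-1)^0·(+1)^-4 = +1.
v=3: a=3^6·(≡2), b=3^-1·(≡2) mod 3; (2|3)=-1, (2|3)=-1; (−1)^{6·-1·1}·(-1)^-1·(-1)^6 = -1.
v=5: a=5^0·(≡2), b=5^1·(≡4) mod 5; (2|5)=-1, (4|5)=+1; (−1)^{0·1·2}·(-1)^1·(+1)^0 = -1.
v=2: v_2(a)=-4, v_2(b)=-4; units ≡ 3, 1 (mod 8); ε·ε+αω+βω = 1·0+-4·0+-4·1 ≡ 0  ⇒  (a,b)_2 = +1.
Ram(-133, -255) = {3, 5, 17, ∞}; no ℚ_3-point on the conic.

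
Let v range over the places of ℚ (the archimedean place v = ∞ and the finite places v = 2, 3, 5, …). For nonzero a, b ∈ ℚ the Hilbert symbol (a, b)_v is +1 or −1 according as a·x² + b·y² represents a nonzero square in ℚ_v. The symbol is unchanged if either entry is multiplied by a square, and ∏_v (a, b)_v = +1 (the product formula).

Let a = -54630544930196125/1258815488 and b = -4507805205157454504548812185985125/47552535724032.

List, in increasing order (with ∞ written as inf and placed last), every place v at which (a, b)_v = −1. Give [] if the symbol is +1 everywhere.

Mod squares: a ≡ -2090, b ≡ -15. Check v ∈ {∞, 2, 3, 5, 7, 11, 17, 19, 37}.
v=7: a=7^-4·(≡6), b=7^0·(≡6) mod 7; (6|7)=-1, (6|7)=-1; (−1)^{-4·0·3}·(-1)^0·(-1)^-4 = +1.
v=11: a=11^5·(≡2), b=11^12·(≡6) mod 11; (2|11)=-1, (6|11)=-1; (−1)^{5·12·5}·(-1)^12·(-1)^5 = -1.
v=∞: -2090 < 0 and -15 < 0  ⇒  (a,b)_∞ = -1.
v=5: a=5^3·(≡2), b=5^3·(≡2) mod 5; (2|5)=-1, (2|5)=-1; (−1)^{3·3·2}·(-1)^3·(-1)^3 = +1.
v=2: v_2(a)=-19, v_2(b)=-28; units ≡ 3, 1 (mod 8); ε·ε+αω+βω = 1·0+-19·0+-28·1 ≡ 0  ⇒  (a,b)_2 = +1.
v=3: a=3^0·(≡1), b=3^-11·(≡1) mod 3; (1|3)=+1, (1|3)=+1; (−1)^{0·-11·1}·(+1)^-11·(+1)^0 = +1.
v=37: a=37^2·(≡24), b=37^4·(≡23) mod 37; (24|37)=-1, (23|37)=-1; (−1)^{2·4·18}·(-1)^4·(-1)^2 = +1.
v=19: a=19^3·(≡16), b=19^10·(≡11) mod 19; (16|19)=+1, (11|19)=+1; (−1)^{3·10·9}·(+1)^10·(+1)^3 = +1.
v=17: a=17^2·(≡1), b=17^0·(≡16) mod 17; (1|17)=+1, (16|17)=+1; (−1)^{2·0·8}·(+1)^0·(+1)^2 = +1.
|Ram(-2090, -15)| = 2, even; anisotropic at {11, ∞}.

[11, inf]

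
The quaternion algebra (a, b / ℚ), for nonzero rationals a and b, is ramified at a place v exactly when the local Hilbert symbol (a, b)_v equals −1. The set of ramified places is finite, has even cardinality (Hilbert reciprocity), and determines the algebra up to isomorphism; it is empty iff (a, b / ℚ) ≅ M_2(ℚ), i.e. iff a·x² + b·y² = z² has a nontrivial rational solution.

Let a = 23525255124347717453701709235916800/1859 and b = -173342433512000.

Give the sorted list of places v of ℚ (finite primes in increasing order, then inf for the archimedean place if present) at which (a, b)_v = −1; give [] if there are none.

[2, 5, 11, 17, 23, 41]

(a, b) ≡ (24123, -202745) mod (ℚ^×)²; places V = {2, 3, 5, 7, 11, 13, 17, 23, 29, 41, 43, ∞}.
(a,b)_2: α=12, β=6; u≡3, v≡7 (mod 8); ε(u)ε(v)=1·1, αω(v)=12·0, βω(u)=6·1; sum ≡ 1  ⇒  -1.
(a,b)_11: α=-1, u≡9; β=0, v≡6 (mod 11); (9|11)=+1, (6|11)=-1; sign (−1)^0·+1^0·-1^-1 = -1.
(a,b)_43: α=5, u≡29; β=3, v≡14 (mod 43); (29|43)=-1, (14|43)=+1; sign (−1)^1·-1^3·+1^5 = +1.
(a,b)_41: α=2, u≡29; β=1, v≡5 (mod 41); (29|41)=-1, (5|41)=+1; sign (−1)^0·-1^1·+1^2 = -1.
(a,b)_7: α=4, u≡1; β=0, v≡3 (mod 7); (1|7)=+1, (3|7)=-1; sign (−1)^0·+1^0·-1^4 = +1.
(a,b)_5: α=2, u≡3; β=3, v≡4 (mod 5); (3|5)=-1, (4|5)=+1; sign (−1)^0·-1^3·+1^2 = -1.
(a,b)_23: α=2, u≡15; β=1, v≡5 (mod 23); (15|23)=-1, (5|23)=-1; sign (−1)^0·-1^1·-1^2 = -1.
(a,b)_13: α=-2, u≡2; β=0, v≡1 (mod 13); (2|13)=-1, (1|13)=+1; sign (−1)^0·-1^0·+1^-2 = +1.
(a,b)_3: α=11, u≡1; β=0, v≡1 (mod 3); (1|3)=+1, (1|3)=+1; sign (−1)^0·+1^0·+1^11 = +1.
(a,b)_29: α=2, u≡1; β=0, v≡22 (mod 29); (1|29)=+1, (22|29)=+1; sign (−1)^0·+1^0·+1^2 = +1.
(a,b)_∞: sgn(24123)=+, sgn(-202745)=−, so +1.
(a,b)_17: α=3, u≡9; β=2, v≡7 (mod 17); (9|17)=+1, (7|17)=-1; sign (−1)^0·+1^2·-1^3 = -1.
Ram(24123, -202745) = {2, 5, 11, 17, 23, 41}; no ℚ_2-point on the conic.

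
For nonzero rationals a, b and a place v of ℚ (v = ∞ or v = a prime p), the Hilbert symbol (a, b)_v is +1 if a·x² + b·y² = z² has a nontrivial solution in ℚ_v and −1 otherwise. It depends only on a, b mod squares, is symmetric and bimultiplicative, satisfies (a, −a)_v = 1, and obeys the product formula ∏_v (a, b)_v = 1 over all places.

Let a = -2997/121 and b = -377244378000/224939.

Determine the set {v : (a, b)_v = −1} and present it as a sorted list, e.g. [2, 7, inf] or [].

Mod squares: a ≡ -37, b ≡ -1155. Check v ∈ {∞, 2, 3, 5, 7, 11, 13, 37}.
v=∞: -37 < 0 and -1155 < 0  ⇒  (a,b)_∞ = -1.
v=5: a=5^0·(≡3), b=5^3·(≡4) mod 5; (3|5)=-1, (4|5)=+1; (−1)^{0·3·2}·(-1)^3·(+1)^0 = -1.
v=7: a=7^0·(≡3), b=7^1·(≡6) mod 7; (3|7)=-1, (6|7)=-1; (−1)^{0·1·3}·(-1)^1·(-1)^0 = -1.
v=2: v_2(a)=0, v_2(b)=4; units ≡ 3, 5 (mod 8); ε·ε+αω+βω = 1·0+0·1+4·1 ≡ 0  ⇒  (a,b)_2 = +1.
v=13: a=13^0·(≡8), b=13^-2·(≡6) mod 13; (8|13)=-1, (6|13)=-1; (−1)^{0·-2·6}·(-1)^-2·(-1)^0 = +1.
v=3: a=3^4·(≡2), b=3^9·(≡2) mod 3; (2|3)=-1, (2|3)=-1; (−1)^{4·9·1}·(-1)^9·(-1)^4 = -1.
v=37: a=37^1·(≡3), b=37^2·(≡24) mod 37; (3|37)=+1, (24|37)=-1; (−1)^{1·2·18}·(+1)^2·(-1)^1 = -1.
v=11: a=11^-2·(≡6), b=11^-3·(≡4) mod 11; (6|11)=-1, (4|11)=+1; (−1)^{-2·-3·5}·(-1)^-3·(+1)^-2 = -1.
(-37, -1155 / ℚ) ramifies at {3, 5, 7, 11, 37, ∞}: a division algebra.

[3, 5, 7, 11, 37, inf]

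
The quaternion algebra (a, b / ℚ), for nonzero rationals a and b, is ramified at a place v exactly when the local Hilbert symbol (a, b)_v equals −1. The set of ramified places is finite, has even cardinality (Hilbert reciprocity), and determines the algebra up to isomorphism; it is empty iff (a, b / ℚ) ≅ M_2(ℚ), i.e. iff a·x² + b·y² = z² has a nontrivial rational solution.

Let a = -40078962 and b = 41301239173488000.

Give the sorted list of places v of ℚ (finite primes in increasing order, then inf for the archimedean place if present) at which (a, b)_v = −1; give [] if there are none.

(a, b) ≡ (-1122, 70) mod (ℚ^×)²; places V = {2, 3, 5, 7, 11, 17, ∞}.
(a,b)_17: α=1, u≡8; β=2, v≡13 (mod 17); (8|17)=+1, (13|17)=+1; sign (−1)^0·+1^2·+1^1 = +1.
(a,b)_2: α=1, β=7; u≡7, v≡3 (mod 8); ε(u)ε(v)=1·1, αω(v)=1·1, βω(u)=7·0; sum ≡ 0  ⇒  +1.
(a,b)_5: α=0, u≡3; β=3, v≡4 (mod 5); (3|5)=-1, (4|5)=+1; sign (−1)^0·-1^3·+1^0 = -1.
(a,b)_11: α=1, u≡10; β=0, v≡3 (mod 11); (10|11)=-1, (3|11)=+1; sign (−1)^0·-1^0·+1^1 = +1.
(a,b)_7: α=2, u≡5; β=5, v≡3 (mod 7); (5|7)=-1, (3|7)=-1; sign (−1)^0·-1^5·-1^2 = -1.
(a,b)_3: α=7, u≡1; β=12, v≡1 (mod 3); (1|3)=+1, (1|3)=+1; sign (−1)^0·+1^12·+1^7 = +1.
(a,b)_∞: sgn(-1122)=−, sgn(70)=+, so +1.
|Ram(-1122, 70)| = 2, even; anisotropic at {5, 7}.

[5, 7]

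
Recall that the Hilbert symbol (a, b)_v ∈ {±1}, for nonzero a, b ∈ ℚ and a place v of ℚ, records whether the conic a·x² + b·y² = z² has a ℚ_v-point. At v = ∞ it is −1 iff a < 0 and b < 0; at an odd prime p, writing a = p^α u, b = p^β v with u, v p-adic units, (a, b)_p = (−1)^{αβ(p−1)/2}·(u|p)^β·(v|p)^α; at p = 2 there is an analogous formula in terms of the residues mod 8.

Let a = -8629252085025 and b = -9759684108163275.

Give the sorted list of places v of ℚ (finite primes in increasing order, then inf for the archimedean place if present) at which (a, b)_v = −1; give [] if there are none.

[11, inf]

Mod squares: a ≡ -269841, b ≡ -200651. Check v ∈ {∞, 2, 3, 5, 11, 13, 17, 29, 37}.
v=17: a=17^1·(≡10), b=17^1·(≡5) mod 17; (10|17)=-1, (5|17)=-1; (−1)^{1·1·8}·(-1)^1·(-1)^1 = +1.
v=5: a=5^2·(≡4), b=5^2·(≡4) mod 5; (4|5)=+1, (4|5)=+1; (−1)^{2·2·2}·(+1)^2·(+1)^2 = +1.
v=∞: -269841 < 0 and -200651 < 0  ⇒  (a,b)_∞ = -1.
v=2: v_2(a)=0, v_2(b)=0; units ≡ 7, 5 (mod 8); ε·ε+αω+βω = 1·0+0·1+0·0 ≡ 0  ⇒  (a,b)_2 = +1.
v=13: a=13^3·(≡1), b=13^4·(≡9) mod 13; (1|13)=+1, (9|13)=+1; (−1)^{3·4·6}·(+1)^4·(+1)^3 = +1.
v=3: a=3^3·(≡2), b=3^4·(≡1) mod 3; (2|3)=-1, (1|3)=+1; (−1)^{3·4·1}·(-1)^4·(+1)^3 = +1.
v=11: a=11^1·(≡10), b=11^1·(≡2) mod 11; (10|11)=-1, (2|11)=-1; (−1)^{1·1·5}·(-1)^1·(-1)^1 = -1.
v=29: a=29^2·(≡24), b=29^3·(≡8) mod 29; (24|29)=+1, (8|29)=-1; (−1)^{2·3·14}·(+1)^3·(-1)^2 = +1.
v=37: a=37^1·(≡4), b=37^1·(≡10) mod 37; (4|37)=+1, (10|37)=+1; (−1)^{1·1·18}·(+1)^1·(+1)^1 = +1.
(-269841, -200651 / ℚ) ramifies at {11, ∞}: a division algebra.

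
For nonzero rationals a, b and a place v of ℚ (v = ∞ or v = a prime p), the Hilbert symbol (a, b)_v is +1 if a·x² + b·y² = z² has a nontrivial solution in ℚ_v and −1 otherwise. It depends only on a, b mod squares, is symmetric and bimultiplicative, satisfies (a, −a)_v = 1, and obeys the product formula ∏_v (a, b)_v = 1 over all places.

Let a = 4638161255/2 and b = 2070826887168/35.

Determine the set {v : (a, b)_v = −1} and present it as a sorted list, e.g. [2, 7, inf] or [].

[2, 5, 13, 23]

(a, b) ≡ (11030110, 15470) mod (ℚ^×)²; places V = {2, 3, 5, 7, 13, 17, 23, 29, 31, ∞}.
(a,b)_23: α=1, u≡19; β=2, v≡5 (mod 23); (19|23)=-1, (5|23)=-1; sign (−1)^0·-1^2·-1^1 = -1.
(a,b)_31: α=1, u≡23; β=2, v≡5 (mod 31); (23|31)=-1, (5|31)=+1; sign (−1)^0·-1^2·+1^1 = +1.
(a,b)_17: α=1, u≡16; β=1, v≡1 (mod 17); (16|17)=+1, (1|17)=+1; sign (−1)^0·+1^1·+1^1 = +1.
(a,b)_5: α=1, u≡3; β=-1, v≡4 (mod 5); (3|5)=-1, (4|5)=+1; sign (−1)^0·-1^-1·+1^1 = -1.
(a,b)_3: α=0, u≡1; β=2, v≡2 (mod 3); (1|3)=+1, (2|3)=-1; sign (−1)^0·+1^2·-1^0 = +1.
(a,b)_13: α=1, u≡1; β=1, v≡8 (mod 13); (1|13)=+1, (8|13)=-1; sign (−1)^0·+1^1·-1^1 = -1.
(a,b)_29: α=2, u≡19; β=0, v≡7 (mod 29); (19|29)=-1, (7|29)=+1; sign (−1)^0·-1^0·+1^2 = +1.
(a,b)_7: α=1, u≡4; β=-1, v≡5 (mod 7); (4|7)=+1, (5|7)=-1; sign (−1)^1·+1^-1·-1^1 = +1.
(a,b)_∞: sgn(11030110)=+, sgn(15470)=+, so +1.
(a,b)_2: α=-1, β=11; u≡7, v≡7 (mod 8); ε(u)ε(v)=1·1, αω(v)=-1·0, βω(u)=11·0; sum ≡ 1  ⇒  -1.
(11030110, 15470 / ℚ) ramifies at {2, 5, 13, 23}: a division algebra.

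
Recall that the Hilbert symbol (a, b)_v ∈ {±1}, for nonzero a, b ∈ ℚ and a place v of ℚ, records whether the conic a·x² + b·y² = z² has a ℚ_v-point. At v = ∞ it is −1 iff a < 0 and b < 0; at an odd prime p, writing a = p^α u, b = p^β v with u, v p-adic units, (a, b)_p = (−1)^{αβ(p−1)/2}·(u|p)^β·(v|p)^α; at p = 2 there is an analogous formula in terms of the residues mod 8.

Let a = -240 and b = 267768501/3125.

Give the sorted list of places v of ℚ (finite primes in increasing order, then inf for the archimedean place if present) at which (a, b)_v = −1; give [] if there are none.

(a, b) ≡ (-15, 21945) mod (ℚ^×)²; places V = {2, 3, 5, 7, 11, 13, 19, ∞}.
(a,b)_2: α=4, β=0; u≡1, v≡1 (mod 8); ε(u)ε(v)=0·0, αω(v)=4·0, βω(u)=0·0; sum ≡ 0  ⇒  +1.
(a,b)_13: α=0, u≡7; β=2, v≡3 (mod 13); (7|13)=-1, (3|13)=+1; sign (−1)^0·-1^2·+1^0 = +1.
(a,b)_11: α=0, u≡2; β=1, v≡9 (mod 11); (2|11)=-1, (9|11)=+1; sign (−1)^0·-1^1·+1^0 = -1.
(a,b)_7: α=0, u≡5; β=1, v≡3 (mod 7); (5|7)=-1, (3|7)=-1; sign (−1)^0·-1^1·-1^0 = -1.
(a,b)_∞: sgn(-15)=−, sgn(21945)=+, so +1.
(a,b)_5: α=1, u≡2; β=-5, v≡1 (mod 5); (2|5)=-1, (1|5)=+1; sign (−1)^0·-1^-5·+1^1 = -1.
(a,b)_19: α=0, u≡7; β=3, v≡12 (mod 19); (7|19)=+1, (12|19)=-1; sign (−1)^0·+1^3·-1^0 = +1.
(a,b)_3: α=1, u≡1; β=1, v≡1 (mod 3); (1|3)=+1, (1|3)=+1; sign (−1)^1·+1^1·+1^1 = -1.
(-15, 21945 / ℚ) ramifies at {3, 5, 7, 11}: a division algebra.

[3, 5, 7, 11]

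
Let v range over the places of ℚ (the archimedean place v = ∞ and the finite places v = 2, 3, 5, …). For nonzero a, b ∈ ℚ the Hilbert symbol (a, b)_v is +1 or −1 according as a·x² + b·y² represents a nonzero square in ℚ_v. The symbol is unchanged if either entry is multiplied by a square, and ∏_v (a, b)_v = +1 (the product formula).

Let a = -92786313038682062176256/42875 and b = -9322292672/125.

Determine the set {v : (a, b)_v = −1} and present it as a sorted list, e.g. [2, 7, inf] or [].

[7, inf]

Mod squares: a ≡ -457765, b ≡ -728304115. Check v ∈ {∞, 2, 5, 7, 11, 29, 37, 41, 43}.
v=29: a=29^3·(≡22), b=29^1·(≡28) mod 29; (22|29)=+1, (28|29)=+1; (−1)^{3·1·14}·(+1)^1·(+1)^3 = +1.
v=∞: -457765 < 0 and -728304115 < 0  ⇒  (a,b)_∞ = -1.
v=43: a=43^2·(≡9), b=43^1·(≡26) mod 43; (9|43)=+1, (26|43)=-1; (−1)^{2·1·21}·(+1)^1·(-1)^2 = +1.
v=11: a=11^3·(≡1), b=11^1·(≡8) mod 11; (1|11)=+1, (8|11)=-1; (−1)^{3·1·5}·(+1)^1·(-1)^3 = +1.
v=41: a=41^3·(≡12), b=41^1·(≡26) mod 41; (12|41)=-1, (26|41)=-1; (−1)^{3·1·20}·(-1)^1·(-1)^3 = +1.
v=5: a=5^-3·(≡3), b=5^-3·(≡3) mod 5; (3|5)=-1, (3|5)=-1; (−1)^{-3·-3·2}·(-1)^-3·(-1)^-3 = +1.
v=2: v_2(a)=14, v_2(b)=6; units ≡ 3, 5 (mod 8); ε·ε+αω+βω = 1·0+14·1+6·1 ≡ 0  ⇒  (a,b)_2 = +1.
v=37: a=37^2·(≡34), b=37^1·(≡22) mod 37; (34|37)=+1, (22|37)=-1; (−1)^{2·1·18}·(+1)^1·(-1)^2 = +1.
v=7: a=7^-3·(≡5), b=7^1·(≡6) mod 7; (5|7)=-1, (6|7)=-1; (−1)^{-3·1·3}·(-1)^1·(-1)^-3 = -1.
Ram(-457765, -728304115) = {7, ∞}; no ℚ_7-point on the conic.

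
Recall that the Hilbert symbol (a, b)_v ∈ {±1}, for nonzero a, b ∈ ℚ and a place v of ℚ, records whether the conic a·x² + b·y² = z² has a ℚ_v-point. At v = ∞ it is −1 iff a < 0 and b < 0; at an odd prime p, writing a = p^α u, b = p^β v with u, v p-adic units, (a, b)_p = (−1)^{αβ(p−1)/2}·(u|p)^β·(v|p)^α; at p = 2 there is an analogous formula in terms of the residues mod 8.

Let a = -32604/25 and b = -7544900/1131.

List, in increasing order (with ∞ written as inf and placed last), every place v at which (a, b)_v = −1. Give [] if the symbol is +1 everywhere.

[29, inf]

Mod squares: a ≡ -8151, b ≡ -236379. Check v ∈ {∞, 2, 3, 5, 11, 13, 19, 29}.
v=11: a=11^1·(≡2), b=11^1·(≡3) mod 11; (2|11)=-1, (3|11)=+1; (−1)^{1·1·5}·(-1)^1·(+1)^1 = +1.
v=3: a=3^1·(≡1), b=3^-1·(≡2) mod 3; (1|3)=+1, (2|3)=-1; (−1)^{1·-1·1}·(+1)^-1·(-1)^1 = +1.
v=5: a=5^-2·(≡1), b=5^2·(≡4) mod 5; (1|5)=+1, (4|5)=+1; (−1)^{-2·2·2}·(+1)^2·(+1)^-2 = +1.
v=19: a=19^1·(≡18), b=19^3·(≡4) mod 19; (18|19)=-1, (4|19)=+1; (−1)^{1·3·9}·(-1)^3·(+1)^1 = +1.
v=∞: -8151 < 0 and -236379 < 0  ⇒  (a,b)_∞ = -1.
v=29: a=29^0·(≡2), b=29^-1·(≡3) mod 29; (2|29)=-1, (3|29)=-1; (−1)^{0·-1·14}·(-1)^-1·(-1)^0 = -1.
v=2: v_2(a)=2, v_2(b)=2; units ≡ 1, 5 (mod 8); ε·ε+αω+βω = 0·0+2·1+2·0 ≡ 0  ⇒  (a,b)_2 = +1.
v=13: a=13^1·(≡12), b=13^-1·(≡3) mod 13; (12|13)=+1, (3|13)=+1; (−1)^{1·-1·6}·(+1)^-1·(+1)^1 = +1.
Ram(-8151, -236379) = {29, ∞}; no ℚ_29-point on the conic.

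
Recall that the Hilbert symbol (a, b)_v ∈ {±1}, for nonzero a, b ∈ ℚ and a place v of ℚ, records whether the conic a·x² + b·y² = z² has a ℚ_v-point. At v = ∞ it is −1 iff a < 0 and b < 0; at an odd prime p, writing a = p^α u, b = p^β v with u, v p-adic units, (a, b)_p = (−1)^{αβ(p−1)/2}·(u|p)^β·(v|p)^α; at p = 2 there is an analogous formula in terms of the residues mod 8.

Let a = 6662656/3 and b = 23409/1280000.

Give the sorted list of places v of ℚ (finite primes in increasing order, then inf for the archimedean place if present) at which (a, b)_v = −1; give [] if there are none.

[3, 11]

(a, b) ≡ (462, 2) mod (ℚ^×)²; places V = {2, 3, 5, 7, 11, 13, 17, ∞}.
(a,b)_3: α=-1, u≡1; β=4, v≡2 (mod 3); (1|3)=+1, (2|3)=-1; sign (−1)^0·+1^4·-1^-1 = -1.
(a,b)_13: α=2, u≡7; β=0, v≡5 (mod 13); (7|13)=-1, (5|13)=-1; sign (−1)^0·-1^0·-1^2 = +1.
(a,b)_∞: sgn(462)=+, sgn(2)=+, so +1.
(a,b)_11: α=1, u≡1; β=0, v≡8 (mod 11); (1|11)=+1, (8|11)=-1; sign (−1)^0·+1^0·-1^1 = -1.
(a,b)_2: α=9, β=-11; u≡7, v≡1 (mod 8); ε(u)ε(v)=1·0, αω(v)=9·0, βω(u)=-11·0; sum ≡ 0  ⇒  +1.
(a,b)_7: α=1, u≡6; β=0, v≡1 (mod 7); (6|7)=-1, (1|7)=+1; sign (−1)^0·-1^0·+1^1 = +1.
(a,b)_17: α=0, u≡11; β=2, v≡15 (mod 17); (11|17)=-1, (15|17)=+1; sign (−1)^0·-1^2·+1^0 = +1.
(a,b)_5: α=0, u≡2; β=-4, v≡3 (mod 5); (2|5)=-1, (3|5)=-1; sign (−1)^0·-1^-4·-1^0 = +1.
Ram(462, 2) = {3, 11}; no ℚ_3-point on the conic.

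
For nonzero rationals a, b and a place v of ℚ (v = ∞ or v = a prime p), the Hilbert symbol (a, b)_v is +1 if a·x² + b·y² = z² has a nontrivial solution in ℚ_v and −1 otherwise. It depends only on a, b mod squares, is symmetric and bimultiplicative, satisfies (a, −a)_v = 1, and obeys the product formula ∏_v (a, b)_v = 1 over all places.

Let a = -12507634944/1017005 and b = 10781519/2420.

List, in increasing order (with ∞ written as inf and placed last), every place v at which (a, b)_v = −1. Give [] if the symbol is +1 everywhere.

[2, 7]

(a, b) ≡ (-11305, 595) mod (ℚ^×)²; places V = {2, 3, 5, 7, 11, 17, 19, 41, 43, ∞}.
(a,b)_19: α=1, u≡10; β=0, v≡1 (mod 19); (10|19)=-1, (1|19)=+1; sign (−1)^0·-1^0·+1^1 = +1.
(a,b)_∞: sgn(-11305)=−, sgn(595)=+, so +1.
(a,b)_3: α=2, u≡2; β=0, v≡1 (mod 3); (2|3)=-1, (1|3)=+1; sign (−1)^0·-1^0·+1^2 = +1.
(a,b)_11: α=-2, u≡9; β=-2, v≡5 (mod 11); (9|11)=+1, (5|11)=+1; sign (−1)^0·+1^-2·+1^-2 = +1.
(a,b)_5: α=-1, u≡1; β=-1, v≡1 (mod 5); (1|5)=+1, (1|5)=+1; sign (−1)^0·+1^-1·+1^-1 = +1.
(a,b)_17: α=1, u≡15; β=1, v≡15 (mod 17); (15|17)=+1, (15|17)=+1; sign (−1)^0·+1^1·+1^1 = +1.
(a,b)_2: α=8, β=-2; u≡7, v≡3 (mod 8); ε(u)ε(v)=1·1, αω(v)=8·1, βω(u)=-2·0; sum ≡ 1  ⇒  -1.
(a,b)_41: α=-2, u≡12; β=0, v≡36 (mod 41); (12|41)=-1, (36|41)=+1; sign (−1)^0·-1^0·+1^-2 = +1.
(a,b)_7: α=5, u≡2; β=3, v≡2 (mod 7); (2|7)=+1, (2|7)=+1; sign (−1)^1·+1^3·+1^5 = -1.
(a,b)_43: α=0, u≡17; β=2, v≡38 (mod 43); (17|43)=+1, (38|43)=+1; sign (−1)^0·+1^2·+1^0 = +1.
Ram(-11305, 595) = {2, 7}; no ℚ_2-point on the conic.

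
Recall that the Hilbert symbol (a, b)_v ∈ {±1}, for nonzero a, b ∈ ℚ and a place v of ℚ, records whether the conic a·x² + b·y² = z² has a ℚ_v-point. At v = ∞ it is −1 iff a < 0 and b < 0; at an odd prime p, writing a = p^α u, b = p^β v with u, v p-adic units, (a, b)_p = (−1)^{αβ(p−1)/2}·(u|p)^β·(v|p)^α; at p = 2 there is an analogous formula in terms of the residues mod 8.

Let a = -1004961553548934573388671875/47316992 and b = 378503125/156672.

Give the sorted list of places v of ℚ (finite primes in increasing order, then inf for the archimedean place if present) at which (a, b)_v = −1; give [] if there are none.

(a, b) ≡ (-70, 85085) mod (ℚ^×)²; places V = {2, 3, 5, 7, 11, 13, 17, 19, ∞}.
(a,b)_2: α=-17, β=-10; u≡5, v≡5 (mod 8); ε(u)ε(v)=0·0, αω(v)=-17·1, βω(u)=-10·1; sum ≡ 1  ⇒  -1.
(a,b)_13: α=4, u≡6; β=1, v≡5 (mod 13); (6|13)=-1, (5|13)=-1; sign (−1)^0·-1^1·-1^4 = -1.
(a,b)_11: α=10, u≡8; β=3, v≡8 (mod 11); (8|11)=-1, (8|11)=-1; sign (−1)^0·-1^3·-1^10 = -1.
(a,b)_∞: sgn(-70)=−, sgn(85085)=+, so +1.
(a,b)_3: α=4, u≡2; β=-2, v≡2 (mod 3); (2|3)=-1, (2|3)=-1; sign (−1)^0·-1^-2·-1^4 = +1.
(a,b)_19: α=-2, u≡1; β=0, v≡18 (mod 19); (1|19)=+1, (18|19)=-1; sign (−1)^0·+1^0·-1^-2 = +1.
(a,b)_7: α=3, u≡4; β=1, v≡5 (mod 7); (4|7)=+1, (5|7)=-1; sign (−1)^1·+1^1·-1^3 = +1.
(a,b)_5: α=11, u≡1; β=5, v≡3 (mod 5); (1|5)=+1, (3|5)=-1; sign (−1)^0·+1^5·-1^11 = -1.
(a,b)_17: α=0, u≡1; β=-1, v≡6 (mod 17); (1|17)=+1, (6|17)=-1; sign (−1)^0·+1^-1·-1^0 = +1.
Ram(-70, 85085) = {2, 5, 11, 13}; no ℚ_2-point on the conic.

[2, 5, 11, 13]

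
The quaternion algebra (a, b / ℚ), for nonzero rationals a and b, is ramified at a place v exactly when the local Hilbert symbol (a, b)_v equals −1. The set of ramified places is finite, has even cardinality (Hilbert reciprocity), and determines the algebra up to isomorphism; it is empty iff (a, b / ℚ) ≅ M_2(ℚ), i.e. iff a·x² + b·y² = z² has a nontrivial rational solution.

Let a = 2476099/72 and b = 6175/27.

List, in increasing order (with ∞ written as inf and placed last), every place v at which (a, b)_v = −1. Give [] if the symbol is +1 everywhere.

[2, 3]

(a, b) ≡ (38, 741) mod (ℚ^×)²; places V = {2, 3, 5, 13, 19, ∞}.
(a,b)_2: α=-3, β=0; u≡3, v≡5 (mod 8); ε(u)ε(v)=1·0, αω(v)=-3·1, βω(u)=0·1; sum ≡ 1  ⇒  -1.
(a,b)_3: α=-2, u≡2; β=-3, v≡1 (mod 3); (2|3)=-1, (1|3)=+1; sign (−1)^0·-1^-3·+1^-2 = -1.
(a,b)_∞: sgn(38)=+, sgn(741)=+, so +1.
(a,b)_5: α=0, u≡2; β=2, v≡1 (mod 5); (2|5)=-1, (1|5)=+1; sign (−1)^0·-1^2·+1^0 = +1.
(a,b)_13: α=0, u≡4; β=1, v≡7 (mod 13); (4|13)=+1, (7|13)=-1; sign (−1)^0·+1^1·-1^0 = +1.
(a,b)_19: α=5, u≡14; β=1, v≡5 (mod 19); (14|19)=-1, (5|19)=+1; sign (−1)^1·-1^1·+1^5 = +1.
|Ram(38, 741)| = 2, even; anisotropic at {2, 3}.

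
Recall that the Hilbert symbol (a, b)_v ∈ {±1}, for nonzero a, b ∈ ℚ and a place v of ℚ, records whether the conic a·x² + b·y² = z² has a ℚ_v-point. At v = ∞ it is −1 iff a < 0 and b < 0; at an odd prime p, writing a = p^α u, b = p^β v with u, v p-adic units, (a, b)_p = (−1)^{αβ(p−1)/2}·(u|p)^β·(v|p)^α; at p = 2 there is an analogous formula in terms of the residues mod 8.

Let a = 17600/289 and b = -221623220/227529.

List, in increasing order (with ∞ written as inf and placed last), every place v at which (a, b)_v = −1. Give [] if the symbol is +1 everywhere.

[2, 11, 17, 29]

(a, b) ≡ (11, -327845) mod (ℚ^×)²; places V = {2, 3, 5, 7, 11, 13, 17, 19, 29, 53, ∞}.
(a,b)_5: α=2, u≡1; β=1, v≡4 (mod 5); (1|5)=+1, (4|5)=+1; sign (−1)^0·+1^1·+1^2 = +1.
(a,b)_7: α=0, u≡1; β=1, v≡1 (mod 7); (1|7)=+1, (1|7)=+1; sign (−1)^0·+1^1·+1^0 = +1.
(a,b)_2: α=6, β=2; u≡3, v≡3 (mod 8); ε(u)ε(v)=1·1, αω(v)=6·1, βω(u)=2·1; sum ≡ 1  ⇒  -1.
(a,b)_53: α=0, u≡9; β=-2, v≡11 (mod 53); (9|53)=+1, (11|53)=+1; sign (−1)^0·+1^-2·+1^0 = +1.
(a,b)_11: α=1, u≡9; β=0, v≡10 (mod 11); (9|11)=+1, (10|11)=-1; sign (−1)^0·+1^0·-1^1 = -1.
(a,b)_17: α=-2, u≡5; β=1, v≡11 (mod 17); (5|17)=-1, (11|17)=-1; sign (−1)^0·-1^1·-1^-2 = -1.
(a,b)_13: α=0, u≡8; β=2, v≡7 (mod 13); (8|13)=-1, (7|13)=-1; sign (−1)^0·-1^2·-1^0 = +1.
(a,b)_3: α=0, u≡2; β=-4, v≡1 (mod 3); (2|3)=-1, (1|3)=+1; sign (−1)^0·-1^-4·+1^0 = +1.
(a,b)_29: α=0, u≡3; β=1, v≡20 (mod 29); (3|29)=-1, (20|29)=+1; sign (−1)^0·-1^1·+1^0 = -1.
(a,b)_19: α=0, u≡11; β=1, v≡6 (mod 19); (11|19)=+1, (6|19)=+1; sign (−1)^0·+1^1·+1^0 = +1.
(a,b)_∞: sgn(11)=+, sgn(-327845)=−, so +1.
|Ram(11, -327845)| = 4, even; anisotropic at {2, 11, 17, 29}.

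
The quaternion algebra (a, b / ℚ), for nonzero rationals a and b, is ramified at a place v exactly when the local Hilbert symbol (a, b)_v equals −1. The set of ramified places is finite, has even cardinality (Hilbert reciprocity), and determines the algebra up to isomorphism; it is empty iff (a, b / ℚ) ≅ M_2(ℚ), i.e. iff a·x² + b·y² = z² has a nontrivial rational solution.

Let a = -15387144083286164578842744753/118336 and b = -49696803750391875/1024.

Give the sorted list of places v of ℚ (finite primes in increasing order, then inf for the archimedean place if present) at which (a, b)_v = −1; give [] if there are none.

Mod squares: a ≡ -572033, b ≡ -3. Check v ∈ {∞, 2, 3, 5, 7, 11, 17, 19, 23, 37, 41, 43}.
v=5: a=5^0·(≡2), b=5^4·(≡2) mod 5; (2|5)=-1, (2|5)=-1; (−1)^{0·4·2}·(-1)^4·(-1)^0 = +1.
v=43: a=43^-2·(≡8), b=43^0·(≡41) mod 43; (8|43)=-1, (41|43)=+1; (−1)^{-2·0·21}·(-1)^0·(+1)^-2 = +1.
v=41: a=41^2·(≡25), b=41^0·(≡11) mod 41; (25|41)=+1, (11|41)=-1; (−1)^{2·0·20}·(+1)^0·(-1)^2 = +1.
v=7: a=7^5·(≡3), b=7^2·(≡2) mod 7; (3|7)=-1, (2|7)=+1; (−1)^{5·2·3}·(-1)^2·(+1)^5 = +1.
v=11: a=11^3·(≡3), b=11^2·(≡6) mod 11; (3|11)=+1, (6|11)=-1; (−1)^{3·2·5}·(+1)^2·(-1)^3 = -1.
v=3: a=3^6·(≡1), b=3^5·(≡2) mod 3; (1|3)=+1, (2|3)=-1; (−1)^{6·5·1}·(+1)^5·(-1)^6 = +1.
v=2: v_2(a)=-6, v_2(b)=-10; units ≡ 7, 5 (mod 8); ε·ε+αω+βω = 1·0+-6·1+-10·0 ≡ 0  ⇒  (a,b)_2 = +1.
v=19: a=19^3·(≡12), b=19^2·(≡9) mod 19; (12|19)=-1, (9|19)=+1; (−1)^{3·2·9}·(-1)^2·(+1)^3 = +1.
v=23: a=23^3·(≡11), b=23^2·(≡14) mod 23; (11|23)=-1, (14|23)=-1; (−1)^{3·2·11}·(-1)^2·(-1)^3 = -1.
v=17: a=17^3·(≡3), b=17^2·(≡10) mod 17; (3|17)=-1, (10|17)=-1; (−1)^{3·2·8}·(-1)^2·(-1)^3 = -1.
v=∞: -572033 < 0 and -3 < 0  ⇒  (a,b)_∞ = -1.
v=37: a=37^2·(≡19), b=37^0·(≡1) mod 37; (19|37)=-1, (1|37)=+1; (−1)^{2·0·18}·(-1)^0·(+1)^2 = +1.
|Ram(-572033, -3)| = 4, even; anisotropic at {11, 17, 23, ∞}.

[11, 17, 23, inf]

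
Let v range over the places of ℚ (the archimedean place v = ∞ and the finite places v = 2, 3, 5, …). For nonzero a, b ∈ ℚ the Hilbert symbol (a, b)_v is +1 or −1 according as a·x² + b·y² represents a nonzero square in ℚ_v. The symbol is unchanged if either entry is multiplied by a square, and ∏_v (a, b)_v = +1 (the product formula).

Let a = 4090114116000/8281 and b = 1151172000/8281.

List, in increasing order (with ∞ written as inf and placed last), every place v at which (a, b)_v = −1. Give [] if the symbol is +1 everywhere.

Mod squares: a ≡ 10, b ≡ 35530. Check v ∈ {∞, 2, 3, 5, 7, 11, 13, 17, 19}.
v=∞: 10 > 0 and 35530 > 0  ⇒  (a,b)_∞ = +1.
v=13: a=13^-2·(≡12), b=13^-2·(≡3) mod 13; (12|13)=+1, (3|13)=+1; (−1)^{-2·-2·6}·(+1)^-2·(+1)^-2 = +1.
v=5: a=5^3·(≡3), b=5^3·(≡1) mod 5; (3|5)=-1, (1|5)=+1; (−1)^{3·3·2}·(-1)^3·(+1)^3 = -1.
v=11: a=11^2·(≡7), b=11^1·(≡10) mod 11; (7|11)=-1, (10|11)=-1; (−1)^{2·1·5}·(-1)^1·(-1)^2 = -1.
v=19: a=19^2·(≡2), b=19^1·(≡12) mod 19; (2|19)=-1, (12|19)=-1; (−1)^{2·1·9}·(-1)^1·(-1)^2 = -1.
v=3: a=3^4·(≡1), b=3^4·(≡1) mod 3; (1|3)=+1, (1|3)=+1; (−1)^{4·4·1}·(+1)^4·(+1)^4 = +1.
v=2: v_2(a)=5, v_2(b)=5; units ≡ 5, 5 (mod 8); ε·ε+αω+βω = 0·0+5·1+5·1 ≡ 0  ⇒  (a,b)_2 = +1.
v=17: a=17^2·(≡5), b=17^1·(≡1) mod 17; (5|17)=-1, (1|17)=+1; (−1)^{2·1·8}·(-1)^1·(+1)^2 = -1.
v=7: a=7^-2·(≡3), b=7^-2·(≡6) mod 7; (3|7)=-1, (6|7)=-1; (−1)^{-2·-2·3}·(-1)^-2·(-1)^-2 = +1.
|Ram(10, 35530)| = 4, even; anisotropic at {5, 11, 17, 19}.

[5, 11, 17, 19]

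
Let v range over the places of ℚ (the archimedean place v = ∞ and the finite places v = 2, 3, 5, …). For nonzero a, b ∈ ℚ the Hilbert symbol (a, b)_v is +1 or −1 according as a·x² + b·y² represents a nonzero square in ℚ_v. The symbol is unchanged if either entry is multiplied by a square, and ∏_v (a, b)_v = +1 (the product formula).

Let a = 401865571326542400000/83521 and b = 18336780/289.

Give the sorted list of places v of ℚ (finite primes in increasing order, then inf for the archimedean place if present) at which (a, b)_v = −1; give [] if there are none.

[2, 5, 7, 11]

Mod squares: a ≡ 10, b ≡ 1155. Check v ∈ {∞, 2, 3, 5, 7, 11, 17}.
v=11: a=11^6·(≡2), b=11^1·(≡6) mod 11; (2|11)=-1, (6|11)=-1; (−1)^{6·1·5}·(-1)^1·(-1)^6 = -1.
v=17: a=17^-4·(≡11), b=17^-2·(≡2) mod 17; (11|17)=-1, (2|17)=+1; (−1)^{-4·-2·8}·(-1)^-2·(+1)^-4 = +1.
v=∞: 10 > 0 and 1155 > 0  ⇒  (a,b)_∞ = +1.
v=5: a=5^5·(≡3), b=5^1·(≡4) mod 5; (3|5)=-1, (4|5)=+1; (−1)^{5·1·2}·(-1)^1·(+1)^5 = -1.
v=3: a=3^10·(≡1), b=3^5·(≡1) mod 3; (1|3)=+1, (1|3)=+1; (−1)^{10·5·1}·(+1)^5·(+1)^10 = +1.
v=7: a=7^4·(≡3), b=7^3·(≡4) mod 7; (3|7)=-1, (4|7)=+1; (−1)^{4·3·3}·(-1)^3·(+1)^4 = -1.
v=2: v_2(a)=9, v_2(b)=2; units ≡ 5, 3 (mod 8); ε·ε+αω+βω = 0·1+9·1+2·1 ≡ 1  ⇒  (a,b)_2 = -1.
|Ram(10, 1155)| = 4, even; anisotropic at {2, 5, 7, 11}.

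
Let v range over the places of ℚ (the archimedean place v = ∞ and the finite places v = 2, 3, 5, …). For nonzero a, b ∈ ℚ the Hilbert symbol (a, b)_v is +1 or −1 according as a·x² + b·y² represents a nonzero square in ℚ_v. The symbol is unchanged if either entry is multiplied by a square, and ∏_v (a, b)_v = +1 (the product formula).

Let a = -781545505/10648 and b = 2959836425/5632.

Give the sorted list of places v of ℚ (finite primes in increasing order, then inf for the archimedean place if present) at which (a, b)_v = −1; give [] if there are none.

[11, 17]

(a, b) ≡ (-24310, 374) mod (ℚ^×)²; places V = {2, 5, 7, 11, 13, 17, 29, ∞}.
(a,b)_29: α=4, u≡11; β=2, v≡12 (mod 29); (11|29)=-1, (12|29)=-1; sign (−1)^0·-1^2·-1^4 = +1.
(a,b)_2: α=-3, β=-9; u≡5, v≡3 (mod 8); ε(u)ε(v)=0·1, αω(v)=-3·1, βω(u)=-9·1; sum ≡ 0  ⇒  +1.
(a,b)_13: α=1, u≡5; β=2, v≡10 (mod 13); (5|13)=-1, (10|13)=+1; sign (−1)^0·-1^2·+1^1 = +1.
(a,b)_17: α=1, u≡15; β=1, v≡12 (mod 17); (15|17)=+1, (12|17)=-1; sign (−1)^0·+1^1·-1^1 = -1.
(a,b)_5: α=1, u≡3; β=2, v≡1 (mod 5); (3|5)=-1, (1|5)=+1; sign (−1)^0·-1^2·+1^1 = +1.
(a,b)_7: α=0, u≡1; β=2, v≡3 (mod 7); (1|7)=+1, (3|7)=-1; sign (−1)^0·+1^2·-1^0 = +1.
(a,b)_11: α=-3, u≡5; β=-1, v≡3 (mod 11); (5|11)=+1, (3|11)=+1; sign (−1)^1·+1^-1·+1^-3 = -1.
(a,b)_∞: sgn(-24310)=−, sgn(374)=+, so +1.
|Ram(-24310, 374)| = 2, even; anisotropic at {11, 17}.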